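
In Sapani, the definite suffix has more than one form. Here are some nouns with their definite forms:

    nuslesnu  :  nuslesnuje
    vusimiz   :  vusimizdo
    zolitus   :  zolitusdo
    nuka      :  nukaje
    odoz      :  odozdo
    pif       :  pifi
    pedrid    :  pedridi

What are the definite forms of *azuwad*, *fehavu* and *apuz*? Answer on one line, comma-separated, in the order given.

Looking at the final sound of each stem: -do when the stem ends in a sibilant (*vusimiz*, *zolitus*, *odoz*); -i when the stem ends in a non-sibilant consonant (*pif*, *pedrid*); -je when the stem ends in a vowel (*nuslesnu*, *nuka*).
*azuwad*: final sound = /d/, a non-sibilant consonant → -i → *azuwadi*.
The final sound of *fehavu* is /u/, which is a vowel, so the suffix is -je, giving *fehavuje*.
The final sound of *apuz* is /z/, which is a sibilant, so the suffix is -do, giving *apuzdo*.

azuwadi, fehavuje, apuzdo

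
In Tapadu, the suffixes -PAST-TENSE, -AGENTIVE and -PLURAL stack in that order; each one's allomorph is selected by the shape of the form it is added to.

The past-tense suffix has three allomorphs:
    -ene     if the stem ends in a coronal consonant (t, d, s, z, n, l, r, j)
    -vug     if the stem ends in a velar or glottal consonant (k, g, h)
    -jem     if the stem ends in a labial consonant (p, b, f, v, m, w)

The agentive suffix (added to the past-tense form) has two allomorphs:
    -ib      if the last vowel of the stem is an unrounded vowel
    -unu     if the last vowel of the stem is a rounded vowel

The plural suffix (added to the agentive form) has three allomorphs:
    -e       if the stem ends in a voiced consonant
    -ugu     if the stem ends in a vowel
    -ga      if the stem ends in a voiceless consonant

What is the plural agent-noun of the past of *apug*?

apugvugunuugu

*apug*: final consonant = /g/, velar/glottal → -vug → *apugvug*.
Since the last vowel of the past-tense form *apugvug* is /u/ (a rounded vowel), it takes -unu, giving *apugvugunu*.
The agentive form *apugvugunu*: final sound = /u/, a vowel → -ugu → *apugvugunuugu*.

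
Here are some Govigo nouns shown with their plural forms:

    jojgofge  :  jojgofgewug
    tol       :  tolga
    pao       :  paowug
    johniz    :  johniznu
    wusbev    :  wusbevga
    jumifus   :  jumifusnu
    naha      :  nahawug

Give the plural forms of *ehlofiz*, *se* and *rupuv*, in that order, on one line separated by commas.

The suffix is conditioned by the final sound: -nu when the stem ends in a sibilant (*johniz*, *jumifus*); -ga when the stem ends in a non-sibilant consonant (*tol*, *wusbev*); -wug when the stem ends in a vowel (*jojgofge*, *pao*, *naha*).
Since the final sound of *ehlofiz* is /z/ (a sibilant), it takes -nu, giving *ehlofiznu*.
Since the final sound of *se* is /e/ (a vowel), it takes -wug, giving *sewug*.
The final sound of *rupuv* is /v/, which is a non-sibilant consonant, so the suffix is -ga, giving *rupuvga*.

ehlofiznu, sewug, rupuvga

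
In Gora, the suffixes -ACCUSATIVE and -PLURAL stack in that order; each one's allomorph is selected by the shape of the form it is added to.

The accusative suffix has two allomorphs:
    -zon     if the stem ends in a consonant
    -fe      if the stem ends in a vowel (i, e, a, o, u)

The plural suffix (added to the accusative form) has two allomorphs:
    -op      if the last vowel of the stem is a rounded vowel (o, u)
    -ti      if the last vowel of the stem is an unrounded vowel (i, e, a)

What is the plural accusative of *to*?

tofeti

The final sound of *to* is /o/, which is a vowel, so the accusative suffix is -fe, giving *tofe*.
The accusative form *tofe*: last vowel = /e/, an unrounded vowel → -ti → *tofeti*.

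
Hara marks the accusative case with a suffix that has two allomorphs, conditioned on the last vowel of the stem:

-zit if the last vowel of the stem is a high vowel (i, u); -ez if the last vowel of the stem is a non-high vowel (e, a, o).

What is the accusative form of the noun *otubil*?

otubilzit

The last vowel of *otubil* is /i/, which is a high vowel, so the suffix is -zit, giving *otubilzit*.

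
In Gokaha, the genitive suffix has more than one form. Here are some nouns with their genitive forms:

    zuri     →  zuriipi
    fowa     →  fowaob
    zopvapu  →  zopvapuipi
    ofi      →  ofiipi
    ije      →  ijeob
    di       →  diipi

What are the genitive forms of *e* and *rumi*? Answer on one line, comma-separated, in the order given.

The pattern is height harmony: -ipi when the last vowel of the stem is a high vowel (*zuri*, *zopvapu*, *ofi*, *di*); -ob when the last vowel of the stem is a non-high vowel (*fowa*, *ije*).
*e*: last vowel = /e/, a non-high vowel → -ob → *eob*.
The last vowel of *rumi* is /i/, which is a high vowel, so the suffix is -ipi, giving *rumiipi*.

eob, rumiipi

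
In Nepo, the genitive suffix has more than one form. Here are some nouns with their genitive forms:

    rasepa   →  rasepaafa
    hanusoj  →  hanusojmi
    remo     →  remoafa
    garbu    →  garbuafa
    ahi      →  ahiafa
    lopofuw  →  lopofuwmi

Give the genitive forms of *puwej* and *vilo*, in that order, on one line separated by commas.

The pattern is consonant vs. vowel: -mi when the stem ends in a consonant (*hanusoj*, *lopofuw*); -afa when the stem ends in a vowel (*rasepa*, *remo*, *garbu*, *ahi*).
*puwej* — final sound /j/ (a consonant) → -mi → *puwejmi*.
*vilo*: final sound = /o/, a vowel → -afa → *viloafa*.

puwejmi, viloafa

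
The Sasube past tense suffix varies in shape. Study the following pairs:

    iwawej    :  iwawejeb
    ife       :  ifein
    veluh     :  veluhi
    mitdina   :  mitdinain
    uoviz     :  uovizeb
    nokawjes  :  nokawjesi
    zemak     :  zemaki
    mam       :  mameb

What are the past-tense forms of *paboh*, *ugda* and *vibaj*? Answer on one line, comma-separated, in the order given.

pabohi, ugdain, vibajeb

Looking at the final sound of each stem: -i when the stem ends in a voiceless consonant (*veluh*, *nokawjes*, *zemak*); -eb when the stem ends in a voiced consonant (*iwawej*, *uoviz*, *mam*); -in when the stem ends in a vowel (*ife*, *mitdina*).
*paboh* — final sound /h/ (a voiceless consonant) → -i → *pabohi*.
*ugda*: final sound = /a/, a vowel → -in → *ugdain*.
Since the final sound of *vibaj* is /j/ (a voiced consonant), it takes -eb, giving *vibajeb*.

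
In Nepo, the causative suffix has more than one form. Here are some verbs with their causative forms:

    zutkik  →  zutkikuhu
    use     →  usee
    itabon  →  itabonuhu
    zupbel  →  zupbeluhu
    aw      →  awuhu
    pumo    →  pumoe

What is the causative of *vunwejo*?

The suffix is conditioned by the final sound: -uhu when the stem ends in a consonant (*zutkik*, *itabon*, *zupbel*, *aw*); -e when the stem ends in a vowel (*use*, *pumo*).
*vunwejo*: final sound = /o/, a vowel → -e → *vunwejoe*.

vunwejoe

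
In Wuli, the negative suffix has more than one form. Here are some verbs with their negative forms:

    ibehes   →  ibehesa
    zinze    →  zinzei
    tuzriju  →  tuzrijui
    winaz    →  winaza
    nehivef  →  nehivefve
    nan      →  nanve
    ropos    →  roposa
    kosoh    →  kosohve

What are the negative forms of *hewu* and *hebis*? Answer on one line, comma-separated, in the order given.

hewui, hebisa

The alternation tracks the final sound of the stem — -a when the stem ends in a sibilant (*ibehes*, *winaz*, *ropos*); -ve when the stem ends in a non-sibilant consonant (*nehivef*, *nan*, *kosoh*); -i when the stem ends in a vowel (*zinze*, *tuzriju*).
Since the final sound of *hewu* is /u/ (a vowel), it takes -i, giving *hewui*.
*hebis*: final sound = /s/, a sibilant → -a → *hebisa*.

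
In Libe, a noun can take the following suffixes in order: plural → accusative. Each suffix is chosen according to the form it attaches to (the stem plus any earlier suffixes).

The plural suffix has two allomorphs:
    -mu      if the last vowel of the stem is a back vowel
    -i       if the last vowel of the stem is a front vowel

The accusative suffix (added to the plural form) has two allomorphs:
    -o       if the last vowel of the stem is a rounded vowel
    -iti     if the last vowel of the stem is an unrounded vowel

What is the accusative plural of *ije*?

ijeiiti

The last vowel of *ije* is /e/, which is a front vowel, so the plural suffix is -i, giving *ijei*.
The last vowel of the plural form *ijei* is /i/, which is an unrounded vowel, so the accusative suffix is -iti, giving *ijeiiti*.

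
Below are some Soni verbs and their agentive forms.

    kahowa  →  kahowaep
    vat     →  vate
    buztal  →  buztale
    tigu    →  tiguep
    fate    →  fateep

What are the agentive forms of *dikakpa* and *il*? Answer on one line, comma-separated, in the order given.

The pattern is consonant vs. vowel: -e when the stem ends in a consonant (*vat*, *buztal*); -ep when the stem ends in a vowel (*kahowa*, *tigu*, *fate*).
Since the final sound of *dikakpa* is /a/ (a vowel), it takes -ep, giving *dikakpaep*.
The final sound of *il* is /l/, which is a consonant, so the suffix is -e, giving *ile*.

dikakpaep, ile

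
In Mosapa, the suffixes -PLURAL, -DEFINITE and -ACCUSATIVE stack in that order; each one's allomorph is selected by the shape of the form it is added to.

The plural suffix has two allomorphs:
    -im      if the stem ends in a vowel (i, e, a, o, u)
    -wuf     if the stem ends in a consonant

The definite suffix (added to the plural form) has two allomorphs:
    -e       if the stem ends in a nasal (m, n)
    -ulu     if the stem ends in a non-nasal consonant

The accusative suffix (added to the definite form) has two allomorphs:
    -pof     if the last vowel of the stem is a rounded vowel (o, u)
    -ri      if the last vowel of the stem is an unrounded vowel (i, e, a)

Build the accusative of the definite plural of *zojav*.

Since the final sound of *zojav* is /v/ (a consonant), it takes -wuf, giving *zojavwuf*.
The plural form *zojavwuf* — final consonant /f/ (non-nasal) → -ulu → *zojavwufulu*.
The last vowel of the definite form *zojavwufulu* is /u/, which is a rounded vowel, so the accusative suffix is -pof, giving *zojavwufulupof*.

zojavwufulupof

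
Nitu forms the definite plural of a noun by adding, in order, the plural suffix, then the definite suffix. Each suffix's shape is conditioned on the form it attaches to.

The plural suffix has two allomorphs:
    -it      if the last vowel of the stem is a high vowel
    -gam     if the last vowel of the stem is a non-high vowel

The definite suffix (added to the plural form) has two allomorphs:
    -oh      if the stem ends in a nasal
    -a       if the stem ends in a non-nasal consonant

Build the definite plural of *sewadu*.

sewaduita

Since the last vowel of *sewadu* is /u/ (a high vowel), it takes -it, giving *sewaduit*.
The final consonant of the plural form *sewaduit* is /t/, which is non-nasal, so the definite suffix is -a, giving *sewaduita*.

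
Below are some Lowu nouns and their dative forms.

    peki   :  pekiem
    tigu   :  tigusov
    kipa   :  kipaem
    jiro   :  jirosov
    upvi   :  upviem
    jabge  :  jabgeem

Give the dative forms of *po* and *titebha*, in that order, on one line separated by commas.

Looking at the last vowel of each stem: -sov when the last vowel of the stem is a rounded vowel (*tigu*, *jiro*); -em when the last vowel of the stem is an unrounded vowel (*peki*, *kipa*, *upvi*, *jabge*).
Since the last vowel of *po* is /o/ (a rounded vowel), it takes -sov, giving *posov*.
*titebha*: last vowel = /a/, an unrounded vowel → -em → *titebhaem*.

posov, titebhaem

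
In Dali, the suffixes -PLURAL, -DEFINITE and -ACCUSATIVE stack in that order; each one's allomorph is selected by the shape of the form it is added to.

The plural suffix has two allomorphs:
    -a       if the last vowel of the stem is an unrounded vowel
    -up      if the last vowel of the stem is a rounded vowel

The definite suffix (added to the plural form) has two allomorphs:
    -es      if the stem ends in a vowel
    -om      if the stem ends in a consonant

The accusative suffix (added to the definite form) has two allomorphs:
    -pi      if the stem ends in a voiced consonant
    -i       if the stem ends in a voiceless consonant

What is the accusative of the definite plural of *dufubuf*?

dufubufupompi

The last vowel of *dufubuf* is /u/, which is a rounded vowel, so the plural suffix is -up, giving *dufubufup*.
The plural form *dufubufup* — final sound /p/ (a consonant) → -om → *dufubufupom*.
Since the final consonant of the definite form *dufubufupom* is /m/ (voiced), it takes -pi, giving *dufubufupompi*.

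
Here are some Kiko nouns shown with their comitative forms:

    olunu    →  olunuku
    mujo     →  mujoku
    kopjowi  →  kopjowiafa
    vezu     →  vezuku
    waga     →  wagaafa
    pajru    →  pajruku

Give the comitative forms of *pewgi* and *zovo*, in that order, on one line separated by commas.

pewgiafa, zovoku

Looking at the last vowel of each stem: -ku when the last vowel of the stem is a rounded vowel (*olunu*, *mujo*, *vezu*, *pajru*); -afa when the last vowel of the stem is an unrounded vowel (*kopjowi*, *waga*).
*pewgi* — last vowel /i/ (an unrounded vowel) → -afa → *pewgiafa*.
The last vowel of *zovo* is /o/, which is a rounded vowel, so the suffix is -ku, giving *zovoku*.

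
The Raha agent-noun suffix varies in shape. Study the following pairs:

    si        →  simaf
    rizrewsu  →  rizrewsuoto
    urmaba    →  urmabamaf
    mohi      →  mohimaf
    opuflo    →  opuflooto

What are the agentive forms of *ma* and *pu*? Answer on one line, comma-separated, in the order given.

mamaf, puoto

Looking at the last vowel of each stem: -oto when the last vowel of the stem is a rounded vowel (*rizrewsu*, *opuflo*); -maf when the last vowel of the stem is an unrounded vowel (*si*, *urmaba*, *mohi*).
Since the last vowel of *ma* is /a/ (an unrounded vowel), it takes -maf, giving *mamaf*.
*pu* — last vowel /u/ (a rounded vowel) → -oto → *puoto*.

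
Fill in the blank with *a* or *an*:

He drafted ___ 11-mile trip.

an

The indefinite article is chosen by the initial *sound* of the following word, not its spelling.
The number *11* is spoken "eleven", beginning with /ɪˈlɛvən/ — a vowel sound.
So the article is *an*: He drafted an 11-mile trip.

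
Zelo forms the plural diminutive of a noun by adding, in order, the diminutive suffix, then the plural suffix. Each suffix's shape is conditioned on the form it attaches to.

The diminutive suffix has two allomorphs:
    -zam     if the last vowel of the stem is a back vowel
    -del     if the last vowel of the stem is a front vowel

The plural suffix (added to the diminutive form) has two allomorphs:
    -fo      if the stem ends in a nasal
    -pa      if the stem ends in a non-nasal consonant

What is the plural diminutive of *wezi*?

wezidelpa

*wezi* — last vowel /i/ (a front vowel) → -del → *wezidel*.
The final consonant of the diminutive form *wezidel* is /l/, which is non-nasal, so the plural suffix is -pa, giving *wezidelpa*.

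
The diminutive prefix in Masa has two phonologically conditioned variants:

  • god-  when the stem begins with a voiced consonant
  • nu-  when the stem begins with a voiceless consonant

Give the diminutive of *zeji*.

godzeji

*zeji* — first consonant /z/ (voiced) → god- → *godzeji*.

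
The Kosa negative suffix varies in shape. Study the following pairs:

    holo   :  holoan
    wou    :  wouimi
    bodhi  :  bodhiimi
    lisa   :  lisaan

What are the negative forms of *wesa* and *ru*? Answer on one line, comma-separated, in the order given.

wesaan, ruimi

The pattern is height harmony: -imi when the last vowel of the stem is a high vowel (*wou*, *bodhi*); -an when the last vowel of the stem is a non-high vowel (*holo*, *lisa*).
*wesa*: last vowel = /a/, a non-high vowel → -an → *wesaan*.
*ru*: last vowel = /u/, a high vowel → -imi → *ruimi*.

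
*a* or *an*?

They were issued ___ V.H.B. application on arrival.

a

The indefinite article is chosen by the initial *sound* of the following word, not its spelling.
The initialism *V.H.B.* is read letter by letter; the first letter, V, is pronounced /viː/, which begins with a consonant sound.
So the article is *a*: They were issued a V.H.B. application on arrival.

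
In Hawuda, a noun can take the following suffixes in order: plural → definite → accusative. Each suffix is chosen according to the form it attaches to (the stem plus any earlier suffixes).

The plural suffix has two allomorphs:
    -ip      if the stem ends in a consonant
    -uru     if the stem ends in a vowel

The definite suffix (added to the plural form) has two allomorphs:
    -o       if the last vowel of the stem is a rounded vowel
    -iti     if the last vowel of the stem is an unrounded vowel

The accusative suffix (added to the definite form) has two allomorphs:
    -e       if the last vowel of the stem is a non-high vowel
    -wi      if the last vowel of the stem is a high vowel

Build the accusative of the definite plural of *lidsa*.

*lidsa* — final sound /a/ (a vowel) → -uru → *lidsauru*.
The plural form *lidsauru*: last vowel = /u/, a rounded vowel → -o → *lidsauruo*.
The definite form *lidsauruo* — last vowel /o/ (a non-high vowel) → -e → *lidsauruoe*.

lidsauruoe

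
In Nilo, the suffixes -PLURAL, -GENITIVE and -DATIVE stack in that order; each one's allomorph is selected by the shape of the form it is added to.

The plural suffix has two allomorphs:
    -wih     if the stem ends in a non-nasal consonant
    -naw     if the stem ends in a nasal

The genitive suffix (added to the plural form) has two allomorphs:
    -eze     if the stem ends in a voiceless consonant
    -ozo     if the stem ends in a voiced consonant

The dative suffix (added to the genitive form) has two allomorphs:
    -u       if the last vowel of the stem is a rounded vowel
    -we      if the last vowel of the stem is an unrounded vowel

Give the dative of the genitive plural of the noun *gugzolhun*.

Since the final consonant of *gugzolhun* is /n/ (a nasal), it takes -naw, giving *gugzolhunnaw*.
The plural form *gugzolhunnaw* — final consonant /w/ (voiced) → -ozo → *gugzolhunnawozo*.
Since the last vowel of the genitive form *gugzolhunnawozo* is /o/ (a rounded vowel), it takes -u, giving *gugzolhunnawozou*.

gugzolhunnawozou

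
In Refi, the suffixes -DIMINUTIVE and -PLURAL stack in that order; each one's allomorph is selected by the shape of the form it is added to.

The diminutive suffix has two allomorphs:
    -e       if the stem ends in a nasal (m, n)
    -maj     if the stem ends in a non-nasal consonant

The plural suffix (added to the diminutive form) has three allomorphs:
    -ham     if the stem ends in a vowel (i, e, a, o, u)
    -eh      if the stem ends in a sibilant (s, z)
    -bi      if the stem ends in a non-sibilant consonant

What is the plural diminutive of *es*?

esmajbi

Since the final consonant of *es* is /s/ (non-nasal), it takes -maj, giving *esmaj*.
The diminutive form *esmaj*: final sound = /j/, a non-sibilant consonant → -bi → *esmajbi*.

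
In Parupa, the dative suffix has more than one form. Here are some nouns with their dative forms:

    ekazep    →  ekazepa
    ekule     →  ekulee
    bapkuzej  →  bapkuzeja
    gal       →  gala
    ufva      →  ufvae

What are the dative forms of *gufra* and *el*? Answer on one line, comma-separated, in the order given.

The suffix is conditioned by the final sound: -a when the stem ends in a consonant (*ekazep*, *bapkuzej*, *gal*); -e when the stem ends in a vowel (*ekule*, *ufva*).
*gufra* — final sound /a/ (a vowel) → -e → *gufrae*.
*el* — final sound /l/ (a consonant) → -a → *ela*.

gufrae, ela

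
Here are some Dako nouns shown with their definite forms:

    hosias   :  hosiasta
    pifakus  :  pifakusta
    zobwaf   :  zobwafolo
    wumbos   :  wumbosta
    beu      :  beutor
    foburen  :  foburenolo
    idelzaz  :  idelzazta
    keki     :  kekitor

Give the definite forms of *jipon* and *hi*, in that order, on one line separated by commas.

jiponolo, hitor

The suffix is conditioned by the final sound: -ta when the stem ends in a sibilant (*hosias*, *pifakus*, *wumbos*, *idelzaz*); -olo when the stem ends in a non-sibilant consonant (*zobwaf*, *foburen*); -tor when the stem ends in a vowel (*beu*, *keki*).
*jipon* — final sound /n/ (a non-sibilant consonant) → -olo → *jiponolo*.
*hi*: final sound = /i/, a vowel → -tor → *hitor*.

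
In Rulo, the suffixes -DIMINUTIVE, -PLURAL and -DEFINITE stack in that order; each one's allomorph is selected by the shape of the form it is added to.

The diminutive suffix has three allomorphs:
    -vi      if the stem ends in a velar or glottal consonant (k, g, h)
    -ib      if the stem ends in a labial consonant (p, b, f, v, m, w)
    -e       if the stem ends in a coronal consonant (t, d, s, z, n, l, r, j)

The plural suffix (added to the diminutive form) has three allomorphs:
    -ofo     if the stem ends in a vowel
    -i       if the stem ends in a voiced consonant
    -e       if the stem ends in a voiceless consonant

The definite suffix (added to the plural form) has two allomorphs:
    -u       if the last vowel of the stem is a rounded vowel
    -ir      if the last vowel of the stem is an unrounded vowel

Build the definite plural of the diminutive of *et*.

The final consonant of *et* is /t/, which is coronal, so the diminutive suffix is -e, giving *ete*.
The diminutive form *ete*: final sound = /e/, a vowel → -ofo → *eteofo*.
The plural form *eteofo* — last vowel /o/ (a rounded vowel) → -u → *eteofou*.

eteofou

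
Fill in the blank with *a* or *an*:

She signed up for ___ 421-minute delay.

The indefinite article is chosen by the initial *sound* of the following word, not its spelling.
The number *421* is spoken "four hundred …", beginning with /fɔr/ — a consonant sound.
So the article is *a*: She signed up for a 421-minute delay.

a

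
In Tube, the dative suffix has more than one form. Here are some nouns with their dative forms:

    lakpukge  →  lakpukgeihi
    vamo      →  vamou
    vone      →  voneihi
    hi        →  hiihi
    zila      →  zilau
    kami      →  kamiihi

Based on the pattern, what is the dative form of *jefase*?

The pattern is front/back vowel harmony: -ihi when the last vowel of the stem is a front vowel (*lakpukge*, *vone*, *hi*, *kami*); -u when the last vowel of the stem is a back vowel (*vamo*, *zila*).
*jefase* — last vowel /e/ (a front vowel) → -ihi → *jefaseihi*.

jefaseihi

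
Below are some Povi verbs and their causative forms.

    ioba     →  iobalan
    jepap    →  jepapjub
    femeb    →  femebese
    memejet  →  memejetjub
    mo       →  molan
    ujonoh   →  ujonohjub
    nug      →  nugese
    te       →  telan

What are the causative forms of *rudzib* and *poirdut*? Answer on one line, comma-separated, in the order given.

rudzibese, poirdutjub

The suffix is conditioned by the final sound: -jub when the stem ends in a voiceless consonant (*jepap*, *memejet*, *ujonoh*); -ese when the stem ends in a voiced consonant (*femeb*, *nug*); -lan when the stem ends in a vowel (*ioba*, *mo*, *te*).
The final sound of *rudzib* is /b/, which is a voiced consonant, so the suffix is -ese, giving *rudzibese*.
The final sound of *poirdut* is /t/, which is a voiceless consonant, so the suffix is -jub, giving *poirdutjub*.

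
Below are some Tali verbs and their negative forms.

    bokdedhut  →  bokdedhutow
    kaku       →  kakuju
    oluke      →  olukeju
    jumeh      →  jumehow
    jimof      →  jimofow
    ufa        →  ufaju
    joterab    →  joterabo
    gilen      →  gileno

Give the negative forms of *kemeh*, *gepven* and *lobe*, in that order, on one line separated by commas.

kemehow, gepveno, lobeju

The pattern is voicing of the final sound: -ow when the stem ends in a voiceless consonant (*bokdedhut*, *jumeh*, *jimof*); -o when the stem ends in a voiced consonant (*joterab*, *gilen*); -ju when the stem ends in a vowel (*kaku*, *oluke*, *ufa*).
The final sound of *kemeh* is /h/, which is a voiceless consonant, so the suffix is -ow, giving *kemehow*.
The final sound of *gepven* is /n/, which is a voiced consonant, so the suffix is -o, giving *gepveno*.
*lobe* — final sound /e/ (a vowel) → -ju → *lobeju*.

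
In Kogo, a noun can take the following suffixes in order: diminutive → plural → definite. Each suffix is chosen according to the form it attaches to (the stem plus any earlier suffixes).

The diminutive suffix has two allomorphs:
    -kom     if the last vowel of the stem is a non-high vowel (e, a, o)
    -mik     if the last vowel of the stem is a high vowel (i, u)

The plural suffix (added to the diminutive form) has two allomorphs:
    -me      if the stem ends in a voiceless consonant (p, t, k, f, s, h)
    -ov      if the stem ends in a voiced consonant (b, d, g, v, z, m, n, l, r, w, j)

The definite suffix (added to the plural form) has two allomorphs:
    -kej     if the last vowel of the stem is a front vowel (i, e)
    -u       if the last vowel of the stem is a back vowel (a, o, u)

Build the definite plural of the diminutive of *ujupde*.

ujupdekomovu

Since the last vowel of *ujupde* is /e/ (a non-high vowel), it takes -kom, giving *ujupdekom*.
Since the final consonant of the diminutive form *ujupdekom* is /m/ (voiced), it takes -ov, giving *ujupdekomov*.
The plural form *ujupdekomov*: last vowel = /o/, a back vowel → -u → *ujupdekomovu*.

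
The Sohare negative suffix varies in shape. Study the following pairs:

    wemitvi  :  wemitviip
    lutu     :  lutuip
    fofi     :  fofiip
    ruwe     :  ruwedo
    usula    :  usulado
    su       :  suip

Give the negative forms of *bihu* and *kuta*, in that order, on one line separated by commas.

bihuip, kutado

The alternation tracks the last vowel of the stem — -ip when the last vowel of the stem is a high vowel (*wemitvi*, *lutu*, *fofi*, *su*); -do when the last vowel of the stem is a non-high vowel (*ruwe*, *usula*).
The last vowel of *bihu* is /u/, which is a high vowel, so the suffix is -ip, giving *bihuip*.
*kuta* — last vowel /a/ (a non-high vowel) → -do → *kutado*.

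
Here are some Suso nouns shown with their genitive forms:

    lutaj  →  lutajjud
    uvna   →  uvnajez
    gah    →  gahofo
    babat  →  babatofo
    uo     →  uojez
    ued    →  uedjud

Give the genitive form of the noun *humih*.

humihofo

The suffix is conditioned by the final sound: -ofo when the stem ends in a voiceless consonant (*gah*, *babat*); -jud when the stem ends in a voiced consonant (*lutaj*, *ued*); -jez when the stem ends in a vowel (*uvna*, *uo*).
*humih* — final sound /h/ (a voiceless consonant) → -ofo → *humihofo*.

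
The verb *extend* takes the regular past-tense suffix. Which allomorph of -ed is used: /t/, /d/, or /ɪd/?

The stem *extend* ends in /t/ or /d/.
The -ed suffix is realized as /ɪd/ after /t, d/; as /t/ after other voiceless consonants; and as /d/ after other voiced sounds.
So -ed on *extend* is pronounced /ɪd/.

/ɪd/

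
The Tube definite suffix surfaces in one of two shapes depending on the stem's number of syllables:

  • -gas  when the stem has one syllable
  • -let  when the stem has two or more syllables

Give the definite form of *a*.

*a* has one syllable, so the suffix is -gas, giving *agas*.

agas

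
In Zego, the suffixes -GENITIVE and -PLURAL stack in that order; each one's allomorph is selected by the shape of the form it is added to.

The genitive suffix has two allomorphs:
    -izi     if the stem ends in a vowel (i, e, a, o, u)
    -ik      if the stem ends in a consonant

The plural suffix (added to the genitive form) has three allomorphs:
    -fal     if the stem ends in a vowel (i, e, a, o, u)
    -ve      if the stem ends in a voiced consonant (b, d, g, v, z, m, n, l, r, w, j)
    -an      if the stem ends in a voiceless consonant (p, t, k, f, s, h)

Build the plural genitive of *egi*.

The final sound of *egi* is /i/, which is a vowel, so the genitive suffix is -izi, giving *egiizi*.
The genitive form *egiizi* — final sound /i/ (a vowel) → -fal → *egiizifal*.

egiizifal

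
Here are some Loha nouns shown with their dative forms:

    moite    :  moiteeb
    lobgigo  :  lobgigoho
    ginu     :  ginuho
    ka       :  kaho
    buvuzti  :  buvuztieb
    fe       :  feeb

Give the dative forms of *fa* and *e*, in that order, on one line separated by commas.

faho, eeb

The alternation tracks the last vowel of the stem — -eb when the last vowel of the stem is a front vowel (*moite*, *buvuzti*, *fe*); -ho when the last vowel of the stem is a back vowel (*lobgigo*, *ginu*, *ka*).
The last vowel of *fa* is /a/, which is a back vowel, so the suffix is -ho, giving *faho*.
*e*: last vowel = /e/, a front vowel → -eb → *eeb*.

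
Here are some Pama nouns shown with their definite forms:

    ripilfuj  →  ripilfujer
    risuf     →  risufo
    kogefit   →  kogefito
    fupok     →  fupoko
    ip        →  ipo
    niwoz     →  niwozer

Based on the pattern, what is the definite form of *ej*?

The alternation tracks the final consonant of the stem — -o when the stem ends in a voiceless consonant (*risuf*, *kogefit*, *fupok*, *ip*); -er when the stem ends in a voiced consonant (*ripilfuj*, *niwoz*).
The final consonant of *ej* is /j/, which is voiced, so the suffix is -er, giving *ejer*.

ejer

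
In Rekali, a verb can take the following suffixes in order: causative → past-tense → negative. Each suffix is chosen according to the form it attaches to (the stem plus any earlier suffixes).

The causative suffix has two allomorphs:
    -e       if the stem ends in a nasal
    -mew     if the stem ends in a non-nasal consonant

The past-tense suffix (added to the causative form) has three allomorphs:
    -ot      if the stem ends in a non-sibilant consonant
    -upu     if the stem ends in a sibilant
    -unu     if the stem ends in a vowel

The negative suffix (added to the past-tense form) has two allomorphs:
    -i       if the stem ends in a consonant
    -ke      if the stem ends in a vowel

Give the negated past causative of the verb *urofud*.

urofudmewoti

*urofud* — final consonant /d/ (non-nasal) → -mew → *urofudmew*.
The final sound of the causative form *urofudmew* is /w/, which is a non-sibilant consonant, so the past-tense suffix is -ot, giving *urofudmewot*.
Since the final sound of the past-tense form *urofudmewot* is /t/ (a consonant), it takes -i, giving *urofudmewoti*.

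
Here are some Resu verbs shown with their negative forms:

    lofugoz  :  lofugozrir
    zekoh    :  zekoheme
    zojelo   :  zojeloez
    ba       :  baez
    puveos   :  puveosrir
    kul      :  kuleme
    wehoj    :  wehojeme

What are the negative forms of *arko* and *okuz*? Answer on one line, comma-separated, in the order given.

The suffix is conditioned by the final sound: -rir when the stem ends in a sibilant (*lofugoz*, *puveos*); -eme when the stem ends in a non-sibilant consonant (*zekoh*, *kul*, *wehoj*); -ez when the stem ends in a vowel (*zojelo*, *ba*).
*arko*: final sound = /o/, a vowel → -ez → *arkoez*.
The final sound of *okuz* is /z/, which is a sibilant, so the suffix is -rir, giving *okuzrir*.

arkoez, okuzrir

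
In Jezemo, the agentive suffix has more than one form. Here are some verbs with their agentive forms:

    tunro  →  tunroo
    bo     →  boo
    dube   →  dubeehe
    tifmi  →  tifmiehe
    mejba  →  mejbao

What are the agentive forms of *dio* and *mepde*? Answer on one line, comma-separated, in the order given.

Looking at the last vowel of each stem: -ehe when the last vowel of the stem is a front vowel (*dube*, *tifmi*); -o when the last vowel of the stem is a back vowel (*tunro*, *bo*, *mejba*).
*dio*: last vowel = /o/, a back vowel → -o → *dioo*.
*mepde*: last vowel = /e/, a front vowel → -ehe → *mepdeehe*.

dioo, mepdeehe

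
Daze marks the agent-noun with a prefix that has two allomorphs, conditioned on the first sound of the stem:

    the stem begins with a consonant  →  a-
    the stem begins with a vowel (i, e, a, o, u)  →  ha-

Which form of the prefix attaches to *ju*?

*ju*: first sound = /j/, a consonant → a-.

a-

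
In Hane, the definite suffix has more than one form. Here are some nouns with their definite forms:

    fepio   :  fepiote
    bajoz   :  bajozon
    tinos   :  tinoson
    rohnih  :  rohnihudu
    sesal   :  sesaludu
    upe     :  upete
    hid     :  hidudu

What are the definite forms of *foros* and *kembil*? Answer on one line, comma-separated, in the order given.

foroson, kembiludu

The alternation tracks the final sound of the stem — -on when the stem ends in a sibilant (*bajoz*, *tinos*); -udu when the stem ends in a non-sibilant consonant (*rohnih*, *sesal*, *hid*); -te when the stem ends in a vowel (*fepio*, *upe*).
*foros*: final sound = /s/, a sibilant → -on → *foroson*.
*kembil*: final sound = /l/, a non-sibilant consonant → -udu → *kembiludu*.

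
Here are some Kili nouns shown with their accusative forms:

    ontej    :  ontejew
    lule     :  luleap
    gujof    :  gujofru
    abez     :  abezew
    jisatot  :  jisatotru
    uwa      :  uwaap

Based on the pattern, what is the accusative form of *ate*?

ateap

The pattern is voicing of the final sound: -ru when the stem ends in a voiceless consonant (*gujof*, *jisatot*); -ew when the stem ends in a voiced consonant (*ontej*, *abez*); -ap when the stem ends in a vowel (*lule*, *uwa*).
The final sound of *ate* is /e/, which is a vowel, so the suffix is -ap, giving *ateap*.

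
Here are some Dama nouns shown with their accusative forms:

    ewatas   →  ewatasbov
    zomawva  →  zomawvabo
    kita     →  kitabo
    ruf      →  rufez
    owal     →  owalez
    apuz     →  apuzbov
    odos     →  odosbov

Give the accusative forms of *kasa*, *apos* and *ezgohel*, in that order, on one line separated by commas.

kasabo, aposbov, ezgohelez

The pattern is sibilance of the final sound: -bov when the stem ends in a sibilant (*ewatas*, *apuz*, *odos*); -ez when the stem ends in a non-sibilant consonant (*ruf*, *owal*); -bo when the stem ends in a vowel (*zomawva*, *kita*).
The final sound of *kasa* is /a/, which is a vowel, so the suffix is -bo, giving *kasabo*.
Since the final sound of *apos* is /s/ (a sibilant), it takes -bov, giving *aposbov*.
*ezgohel*: final sound = /l/, a non-sibilant consonant → -ez → *ezgohelez*.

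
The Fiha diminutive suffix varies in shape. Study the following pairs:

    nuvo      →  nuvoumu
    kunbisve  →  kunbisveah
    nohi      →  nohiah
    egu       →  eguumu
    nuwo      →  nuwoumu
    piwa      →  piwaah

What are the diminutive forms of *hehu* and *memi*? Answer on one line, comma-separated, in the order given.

hehuumu, memiah

The alternation tracks the last vowel of the stem — -umu when the last vowel of the stem is a rounded vowel (*nuvo*, *egu*, *nuwo*); -ah when the last vowel of the stem is an unrounded vowel (*kunbisve*, *nohi*, *piwa*).
*hehu*: last vowel = /u/, a rounded vowel → -umu → *hehuumu*.
Since the last vowel of *memi* is /i/ (an unrounded vowel), it takes -ah, giving *memiah*.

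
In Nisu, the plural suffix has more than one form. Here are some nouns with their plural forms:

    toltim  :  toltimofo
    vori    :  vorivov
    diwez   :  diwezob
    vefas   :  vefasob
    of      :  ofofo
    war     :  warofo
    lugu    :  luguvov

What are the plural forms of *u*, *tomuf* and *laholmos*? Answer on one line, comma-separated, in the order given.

uvov, tomufofo, laholmosob

The alternation tracks the final sound of the stem — -ob when the stem ends in a sibilant (*diwez*, *vefas*); -ofo when the stem ends in a non-sibilant consonant (*toltim*, *of*, *war*); -vov when the stem ends in a vowel (*vori*, *lugu*).
Since the final sound of *u* is /u/ (a vowel), it takes -vov, giving *uvov*.
The final sound of *tomuf* is /f/, which is a non-sibilant consonant, so the suffix is -ofo, giving *tomufofo*.
The final sound of *laholmos* is /s/, which is a sibilant, so the suffix is -ob, giving *laholmosob*.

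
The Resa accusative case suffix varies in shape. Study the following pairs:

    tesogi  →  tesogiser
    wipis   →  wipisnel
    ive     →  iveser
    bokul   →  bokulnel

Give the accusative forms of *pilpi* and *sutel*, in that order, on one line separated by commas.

The alternation tracks the final sound of the stem — -nel when the stem ends in a consonant (*wipis*, *bokul*); -ser when the stem ends in a vowel (*tesogi*, *ive*).
*pilpi*: final sound = /i/, a vowel → -ser → *pilpiser*.
*sutel* — final sound /l/ (a consonant) → -nel → *sutelnel*.

pilpiser, sutelnel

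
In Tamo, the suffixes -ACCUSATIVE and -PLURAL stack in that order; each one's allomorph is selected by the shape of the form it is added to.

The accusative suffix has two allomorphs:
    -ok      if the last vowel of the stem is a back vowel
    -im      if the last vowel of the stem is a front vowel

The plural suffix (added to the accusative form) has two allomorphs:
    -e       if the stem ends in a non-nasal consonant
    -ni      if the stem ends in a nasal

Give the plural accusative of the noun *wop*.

wopoke

*wop* — last vowel /o/ (a back vowel) → -ok → *wopok*.
Since the final consonant of the accusative form *wopok* is /k/ (non-nasal), it takes -e, giving *wopoke*.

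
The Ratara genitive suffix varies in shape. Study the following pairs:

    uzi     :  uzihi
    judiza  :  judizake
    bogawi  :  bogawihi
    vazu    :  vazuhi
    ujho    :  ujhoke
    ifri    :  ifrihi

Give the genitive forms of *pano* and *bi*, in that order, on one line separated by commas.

panoke, bihi

The pattern is height harmony: -hi when the last vowel of the stem is a high vowel (*uzi*, *bogawi*, *vazu*, *ifri*); -ke when the last vowel of the stem is a non-high vowel (*judiza*, *ujho*).
Since the last vowel of *pano* is /o/ (a non-high vowel), it takes -ke, giving *panoke*.
*bi* — last vowel /i/ (a high vowel) → -hi → *bihi*.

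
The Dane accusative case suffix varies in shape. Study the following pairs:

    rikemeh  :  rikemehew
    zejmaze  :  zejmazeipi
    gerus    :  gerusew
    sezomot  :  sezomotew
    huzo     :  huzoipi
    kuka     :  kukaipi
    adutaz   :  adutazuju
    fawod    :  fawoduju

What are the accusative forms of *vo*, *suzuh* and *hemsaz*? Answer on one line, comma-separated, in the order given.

voipi, suzuhew, hemsazuju

The suffix is conditioned by the final sound: -ew when the stem ends in a voiceless consonant (*rikemeh*, *gerus*, *sezomot*); -uju when the stem ends in a voiced consonant (*adutaz*, *fawod*); -ipi when the stem ends in a vowel (*zejmaze*, *huzo*, *kuka*).
Since the final sound of *vo* is /o/ (a vowel), it takes -ipi, giving *voipi*.
*suzuh*: final sound = /h/, a voiceless consonant → -ew → *suzuhew*.
Since the final sound of *hemsaz* is /z/ (a voiced consonant), it takes -uju, giving *hemsazuju*.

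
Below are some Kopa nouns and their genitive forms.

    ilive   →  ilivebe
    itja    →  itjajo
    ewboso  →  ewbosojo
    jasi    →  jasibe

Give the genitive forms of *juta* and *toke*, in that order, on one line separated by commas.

jutajo, tokebe

The pattern is front/back vowel harmony: -be when the last vowel of the stem is a front vowel (*ilive*, *jasi*); -jo when the last vowel of the stem is a back vowel (*itja*, *ewboso*).
The last vowel of *juta* is /a/, which is a back vowel, so the suffix is -jo, giving *jutajo*.
*toke* — last vowel /e/ (a front vowel) → -be → *tokebe*.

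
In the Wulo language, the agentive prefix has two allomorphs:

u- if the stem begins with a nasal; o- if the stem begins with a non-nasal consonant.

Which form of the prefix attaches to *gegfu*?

*gegfu* — first consonant /g/ (non-nasal) → o-.

o-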